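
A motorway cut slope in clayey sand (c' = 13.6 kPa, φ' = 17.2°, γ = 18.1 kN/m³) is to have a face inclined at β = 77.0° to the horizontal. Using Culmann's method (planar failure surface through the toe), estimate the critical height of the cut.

Culmann's analysis gives the critical failure plane at α_cr = (β + φ')/2 = (77.0 + 17.2)/2 = 47.1°, and the critical height
H_c = (4c'/γ) · sinβ cosφ' / [1 − cos(β − φ')]
    = (4·13.6/18.1) · sin77.0°·cos17.2° / [1 − cos(59.8°)]
    = 3.006 · 0.9744·0.9553 / [1 − 0.5030]
    = 3.006 · 0.9308 / 0.4970
    = 5.63 m

H_c = 5.63 m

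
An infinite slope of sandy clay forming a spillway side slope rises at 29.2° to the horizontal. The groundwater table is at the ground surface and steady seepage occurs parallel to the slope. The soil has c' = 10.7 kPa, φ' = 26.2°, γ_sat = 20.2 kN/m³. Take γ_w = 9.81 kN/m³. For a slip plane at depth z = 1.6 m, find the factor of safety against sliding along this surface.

With seepage parallel to the slope and the water table at the surface, the effective normal stress on the slip plane uses the buoyant unit weight γ' = γ_sat − γ_w while the driving shear stress uses γ_sat:
FS = [c' + γ' z cos²β tanφ'] / [γ_sat z sinβ cosβ]
γ' = 20.2 − 9.81 = 10.39 kN/m³
Numerator = 10.7 + 10.39·1.6·cos²29.2°·tan26.2° = 10.7 + 10.39·1.6·0.7620·0.4921 = 16.933 kPa
Denominator = 20.2·1.6·sin29.2°·cos29.2° = 20.2·1.6·0.4879·0.8729 = 13.764 kPa
FS = 16.933 / 13.764 = 1.230

FS = 1.23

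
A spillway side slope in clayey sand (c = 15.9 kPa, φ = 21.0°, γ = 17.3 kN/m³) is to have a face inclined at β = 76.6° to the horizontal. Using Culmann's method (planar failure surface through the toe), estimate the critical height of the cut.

Culmann's analysis gives the critical failure plane at α_cr = (β + φ)/2 = (76.6 + 21.0)/2 = 48.8°, and the critical height
H_c = (4c/γ) · sinβ cosφ / [1 − cos(β − φ)]
    = (4·15.9/17.3) · sin76.6°·cos21.0° / [1 − cos(55.6°)]
    = 3.676 · 0.9728·0.9336 / [1 − 0.5650]
    = 3.676 · 0.9082 / 0.4350
    = 7.67 m

H_c = 7.67 m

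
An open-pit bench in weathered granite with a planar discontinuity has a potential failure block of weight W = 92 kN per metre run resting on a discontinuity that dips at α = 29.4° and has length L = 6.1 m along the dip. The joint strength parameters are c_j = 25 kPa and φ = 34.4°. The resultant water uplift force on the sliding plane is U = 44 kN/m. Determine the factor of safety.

FS = 3.92

Resolving the block weight along and normal to the plane and applying the Mohr–Coulomb strength on the joint:
N' = W cosα − U = 92·cos29.4° − 44 = 36.2 kN/m
Driving force T = W sinα = 92·sin29.4° = 45.2 kN/m
Resisting force R = c_j·L + N'·tanφ = 25·6.1 + 36.2·tan34.4° = 152.5 + 24.8 = 177.3 kN/m
FS = R / T = 177.3 / 45.2 = 3.925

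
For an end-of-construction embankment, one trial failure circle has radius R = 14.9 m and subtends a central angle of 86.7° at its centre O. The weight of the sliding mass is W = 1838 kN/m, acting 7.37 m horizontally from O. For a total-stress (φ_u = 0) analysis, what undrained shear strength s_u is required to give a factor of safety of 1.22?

s_u = 49.2 kPa

FS = s_u·L_a·R / (W·d), so s_u = FS·W·d / (L_a·R).
Arc length L_a = R·θ = 14.9·(86.7°·π/180) = 14.9·1.5132 = 22.55 m
s_u = 1.22·1838·7.37 / (22.55·14.9) = 16526.2 / 335.95 = 49.19 kPa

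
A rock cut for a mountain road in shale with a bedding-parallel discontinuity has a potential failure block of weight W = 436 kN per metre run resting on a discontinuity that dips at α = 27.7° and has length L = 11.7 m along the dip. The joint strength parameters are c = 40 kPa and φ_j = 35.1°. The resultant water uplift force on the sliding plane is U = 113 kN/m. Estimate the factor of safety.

Resolving the block weight along and normal to the plane and applying the Mohr–Coulomb strength on the joint:
N' = W cosα − U = 436·cos27.7° − 113 = 273.0 kN/m
Driving force T = W sinα = 436·sin27.7° = 202.7 kN/m
Resisting force R = c·L + N'·tanφ_j = 40·11.7 + 273.0·tan35.1° = 468.0 + 191.9 = 659.9 kN/m
FS = R / T = 659.9 / 202.7 = 3.256

FS = 3.26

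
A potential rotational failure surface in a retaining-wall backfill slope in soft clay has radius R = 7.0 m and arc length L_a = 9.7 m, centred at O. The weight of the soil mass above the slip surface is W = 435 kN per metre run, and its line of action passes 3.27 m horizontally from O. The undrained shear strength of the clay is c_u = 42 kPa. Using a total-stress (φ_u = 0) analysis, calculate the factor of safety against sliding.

FS = 2.00

Taking moments about the centre O, the resisting moment is provided by the undrained shear strength acting along the arc:
M_R = c_u·L_a·R = 42·9.70·7.0 = 2851.8 kN·m/m
M_D = W·d = 435·3.27 = 1422.5 kN·m/m
FS = M_R / M_D = 2851.8 / 1422.5 = 2.005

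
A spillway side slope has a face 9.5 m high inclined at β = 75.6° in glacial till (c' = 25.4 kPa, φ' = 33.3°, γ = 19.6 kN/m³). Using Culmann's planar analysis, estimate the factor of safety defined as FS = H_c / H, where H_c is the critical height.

FS = 1.70

H_c = (4c'/γ) · sinβ cosφ' / [1 − cos(β − φ')]
    = (4·25.4/19.6) · sin75.6°·cos33.3° / [1 − cos42.3°]
    = 5.184 · 0.8095 / 0.2604 = 16.12 m
FS = H_c / H = 16.12 / 9.5 = 1.697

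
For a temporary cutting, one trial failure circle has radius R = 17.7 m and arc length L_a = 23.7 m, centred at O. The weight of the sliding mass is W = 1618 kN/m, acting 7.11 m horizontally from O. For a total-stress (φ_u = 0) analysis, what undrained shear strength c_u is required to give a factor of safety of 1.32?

c_u = 36.2 kPa

FS = c_u·L_a·R / (W·d), so c_u = FS·W·d / (L_a·R).
c_u = 1.32·1618·7.11 / (23.70·17.7) = 15185.3 / 419.49 = 36.20 kPa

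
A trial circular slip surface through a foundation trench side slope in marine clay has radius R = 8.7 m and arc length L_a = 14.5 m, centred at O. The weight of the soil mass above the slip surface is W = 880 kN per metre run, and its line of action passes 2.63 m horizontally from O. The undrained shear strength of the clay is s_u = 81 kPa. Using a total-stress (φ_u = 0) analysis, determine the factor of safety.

Taking moments about the centre O, the resisting moment is provided by the undrained shear strength acting along the arc:
M_R = s_u·L_a·R = 81·14.50·8.7 = 10218.1 kN·m/m
M_D = W·d = 880·2.63 = 2314.4 kN·m/m
FS = M_R / M_D = 10218.1 / 2314.4 = 4.415

FS = 4.42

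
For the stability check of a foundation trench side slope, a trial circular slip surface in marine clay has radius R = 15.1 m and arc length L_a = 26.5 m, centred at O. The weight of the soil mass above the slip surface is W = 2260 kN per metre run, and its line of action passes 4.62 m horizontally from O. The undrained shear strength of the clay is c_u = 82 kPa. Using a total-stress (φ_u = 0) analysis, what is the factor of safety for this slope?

Taking moments about the centre O, the resisting moment is provided by the undrained shear strength acting along the arc:
M_R = c_u·L_a·R = 82·26.50·15.1 = 32812.3 kN·m/m
M_D = W·d = 2260·4.62 = 10441.2 kN·m/m
FS = M_R / M_D = 32812.3 / 10441.2 = 3.143

FS = 3.14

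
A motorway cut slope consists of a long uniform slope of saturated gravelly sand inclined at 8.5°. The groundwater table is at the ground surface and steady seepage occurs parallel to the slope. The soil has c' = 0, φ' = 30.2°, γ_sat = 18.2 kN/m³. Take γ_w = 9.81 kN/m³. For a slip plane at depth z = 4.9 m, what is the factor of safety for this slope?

With seepage parallel to the slope and the water table at the surface, the effective normal stress on the slip plane uses the buoyant unit weight γ' = γ_sat − γ_w while the driving shear stress uses γ_sat:
FS = [c' + γ' z cos²β tanφ'] / [γ_sat z sinβ cosβ]
(For c' = 0 this reduces to FS = (γ'/γ_sat)·tanφ'/tanβ.)
γ' = 18.2 − 9.81 = 8.39 kN/m³
Numerator = 0.0 + 8.39·4.9·cos²8.5°·tan30.2° = 0.0 + 8.39·4.9·0.9782·0.5820 = 23.404 kPa
Denominator = 18.2·4.9·sin8.5°·cos8.5° = 18.2·4.9·0.1478·0.9890 = 13.037 kPa
FS = 23.404 / 13.037 = 1.795

FS = 1.80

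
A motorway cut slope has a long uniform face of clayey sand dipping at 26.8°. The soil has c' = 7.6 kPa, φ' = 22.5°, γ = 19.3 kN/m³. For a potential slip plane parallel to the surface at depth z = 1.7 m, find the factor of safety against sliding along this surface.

For an infinite slope with a slip plane parallel to the surface (no pore pressure): FS = [c' + γz cos²β tanφ'] / [γz sinβ cosβ].
γz = 19.3·1.7 = 32.81 kN/m²
Numerator = 7.6 + 32.81·cos²26.8°·tan22.5° = 7.6 + 32.81·0.7967·0.4142 = 18.428 kPa
Denominator = 32.81·sin26.8°·cos26.8° = 32.81·0.4509·0.8926 = 13.204 kPa
FS = 18.428 / 13.204 = 1.396

FS = 1.40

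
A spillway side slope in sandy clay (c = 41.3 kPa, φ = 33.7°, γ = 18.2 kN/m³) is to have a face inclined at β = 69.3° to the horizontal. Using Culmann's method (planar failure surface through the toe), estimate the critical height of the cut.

H_c = 37.80 m

Culmann's analysis gives the critical failure plane at α_cr = (β + φ)/2 = (69.3 + 33.7)/2 = 51.5°, and the critical height
H_c = (4c/γ) · sinβ cosφ / [1 − cos(β − φ)]
    = (4·41.3/18.2) · sin69.3°·cos33.7° / [1 − cos(35.6°)]
    = 9.077 · 0.9354·0.8320 / [1 − 0.8131]
    = 9.077 · 0.7782 / 0.1869
    = 37.80 m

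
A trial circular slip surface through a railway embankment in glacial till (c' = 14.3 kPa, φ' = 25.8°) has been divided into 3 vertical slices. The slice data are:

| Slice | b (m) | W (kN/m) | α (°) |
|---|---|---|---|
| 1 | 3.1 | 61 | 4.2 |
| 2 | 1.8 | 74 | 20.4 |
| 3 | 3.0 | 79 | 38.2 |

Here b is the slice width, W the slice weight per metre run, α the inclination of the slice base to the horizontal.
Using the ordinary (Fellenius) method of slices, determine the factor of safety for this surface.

FS = 2.77

Ordinary method of slices: FS = Σ[c'·Δl_i + (W_i cosα_i)·tanφ'] / Σ W_i sinα_i, with Δl_i = b_i / cosα_i.
Slice 1: Δl = 3.1/cos4.2° = 3.108 m; N'_1 = 61·cos4.2° = 60.8; c'Δl = 44.45; W sinα = 4.5
Slice 2: Δl = 1.8/cos20.4° = 1.920 m; N'_2 = 74·cos20.4° = 69.4; c'Δl = 27.46; W sinα = 25.8
Slice 3: Δl = 3.0/cos38.2° = 3.817 m; N'_3 = 79·cos38.2° = 62.1; c'Δl = 54.59; W sinα = 48.9
Σc'Δl = 126.5 kN/m; ΣN' = 192.3 kN/m; ΣW sinα = 79.1 kN/m
Resisting = 126.5 + 192.3·tan25.8° = 126.5 + 93.0 = 219.5 kN/m
FS = 219.5 / 79.1 = 2.774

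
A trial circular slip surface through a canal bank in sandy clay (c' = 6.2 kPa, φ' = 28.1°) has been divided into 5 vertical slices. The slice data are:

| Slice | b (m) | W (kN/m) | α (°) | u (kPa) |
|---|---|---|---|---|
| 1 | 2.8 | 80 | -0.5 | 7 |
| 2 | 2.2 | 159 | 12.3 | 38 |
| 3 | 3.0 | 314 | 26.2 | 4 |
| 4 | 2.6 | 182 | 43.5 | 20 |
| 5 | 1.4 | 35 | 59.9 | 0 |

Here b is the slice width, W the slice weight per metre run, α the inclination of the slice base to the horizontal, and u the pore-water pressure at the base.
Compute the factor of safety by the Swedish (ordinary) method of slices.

FS = 1.06

Ordinary method of slices: FS = Σ[c'·Δl_i + (W_i cosα_i − u_i·Δl_i)·tanφ'] / Σ W_i sinα_i, with Δl_i = b_i / cosα_i.
Slice 1: Δl = 2.8/cos(-0.5°) = 2.800 m; N'_1 = 80·cos(-0.5°) − 7·2.800 = 60.4; c'Δl = 17.36; W sinα = -0.7
Slice 2: Δl = 2.2/cos12.3° = 2.252 m; N'_2 = 159·cos12.3° − 38·2.252 = 69.8; c'Δl = 13.96; W sinα = 33.9
Slice 3: Δl = 3.0/cos26.2° = 3.344 m; N'_3 = 314·cos26.2° − 4·3.344 = 268.4; c'Δl = 20.73; W sinα = 138.6
Slice 4: Δl = 2.6/cos43.5° = 3.584 m; N'_4 = 182·cos43.5° − 20·3.584 = 60.3; c'Δl = 22.22; W sinα = 125.3
Slice 5: Δl = 1.4/cos59.9° = 2.792 m; N'_5 = 35·cos59.9° − 0·2.792 = 17.6; c'Δl = 17.31; W sinα = 30.3
Σc'Δl = 91.6 kN/m; ΣN' = 476.4 kN/m; ΣW sinα = 327.4 kN/m
Resisting = 91.6 + 476.4·tan28.1° = 91.6 + 254.4 = 346.0 kN/m
FS = 346.0 / 327.4 = 1.057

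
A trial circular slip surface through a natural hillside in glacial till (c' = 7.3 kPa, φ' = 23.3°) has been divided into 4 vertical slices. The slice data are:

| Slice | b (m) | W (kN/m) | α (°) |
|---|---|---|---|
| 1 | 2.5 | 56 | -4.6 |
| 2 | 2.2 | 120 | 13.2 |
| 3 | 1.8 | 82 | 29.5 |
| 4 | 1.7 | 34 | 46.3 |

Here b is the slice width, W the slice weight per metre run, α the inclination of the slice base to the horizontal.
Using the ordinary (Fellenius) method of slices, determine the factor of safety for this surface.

FS = 2.08

Ordinary method of slices: FS = Σ[c'·Δl_i + (W_i cosα_i)·tanφ'] / Σ W_i sinα_i, with Δl_i = b_i / cosα_i.
Slice 1: Δl = 2.5/cos(-4.6°) = 2.508 m; N'_1 = 56·cos(-4.6°) = 55.8; c'Δl = 18.31; W sinα = -4.5
Slice 2: Δl = 2.2/cos13.2° = 2.260 m; N'_2 = 120·cos13.2° = 116.8; c'Δl = 16.50; W sinα = 27.4
Slice 3: Δl = 1.8/cos29.5° = 2.068 m; N'_3 = 82·cos29.5° = 71.4; c'Δl = 15.10; W sinα = 40.4
Slice 4: Δl = 1.7/cos46.3° = 2.461 m; N'_4 = 34·cos46.3° = 23.5; c'Δl = 17.96; W sinα = 24.6
Σc'Δl = 67.9 kN/m; ΣN' = 267.5 kN/m; ΣW sinα = 87.9 kN/m
Resisting = 67.9 + 267.5·tan23.3° = 67.9 + 115.2 = 183.1 kN/m
FS = 183.1 / 87.9 = 2.083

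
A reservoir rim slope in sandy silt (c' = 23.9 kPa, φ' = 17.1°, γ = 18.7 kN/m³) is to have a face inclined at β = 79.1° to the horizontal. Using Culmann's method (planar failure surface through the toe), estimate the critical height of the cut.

Culmann's analysis gives the critical failure plane at α_cr = (β + φ')/2 = (79.1 + 17.1)/2 = 48.1°, and the critical height
H_c = (4c'/γ) · sinβ cosφ' / [1 − cos(β − φ')]
    = (4·23.9/18.7) · sin79.1°·cos17.1° / [1 − cos(62.0°)]
    = 5.112 · 0.9820·0.9558 / [1 − 0.4695]
    = 5.112 · 0.9385 / 0.5305
    = 9.04 m

H_c = 9.04 m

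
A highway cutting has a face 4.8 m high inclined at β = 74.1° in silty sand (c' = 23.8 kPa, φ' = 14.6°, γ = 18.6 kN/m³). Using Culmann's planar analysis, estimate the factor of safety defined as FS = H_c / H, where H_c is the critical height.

H_c = (4c'/γ) · sinβ cosφ' / [1 − cos(β − φ')]
    = (4·23.8/18.6) · sin74.1°·cos14.6° / [1 − cos59.5°]
    = 5.118 · 0.9307 / 0.4925 = 9.67 m
FS = H_c / H = 9.67 / 4.8 = 2.015

FS = 2.02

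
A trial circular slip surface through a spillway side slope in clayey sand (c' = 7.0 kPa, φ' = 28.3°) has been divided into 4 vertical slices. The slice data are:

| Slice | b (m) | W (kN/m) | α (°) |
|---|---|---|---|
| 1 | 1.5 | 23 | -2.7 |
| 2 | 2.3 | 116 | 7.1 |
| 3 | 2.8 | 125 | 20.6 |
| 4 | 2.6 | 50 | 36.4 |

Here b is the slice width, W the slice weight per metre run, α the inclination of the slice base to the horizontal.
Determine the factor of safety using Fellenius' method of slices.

Ordinary method of slices: FS = Σ[c'·Δl_i + (W_i cosα_i)·tanφ'] / Σ W_i sinα_i, with Δl_i = b_i / cosα_i.
Slice 1: Δl = 1.5/cos(-2.7°) = 1.502 m; N'_1 = 23·cos(-2.7°) = 23.0; c'Δl = 10.51; W sinα = -1.1
Slice 2: Δl = 2.3/cos7.1° = 2.318 m; N'_2 = 116·cos7.1° = 115.1; c'Δl = 16.22; W sinα = 14.3
Slice 3: Δl = 2.8/cos20.6° = 2.991 m; N'_3 = 125·cos20.6° = 117.0; c'Δl = 20.94; W sinα = 44.0
Slice 4: Δl = 2.6/cos36.4° = 3.230 m; N'_4 = 50·cos36.4° = 40.2; c'Δl = 22.61; W sinα = 29.7
Σc'Δl = 70.3 kN/m; ΣN' = 295.3 kN/m; ΣW sinα = 86.9 kN/m
Resisting = 70.3 + 295.3·tan28.3° = 70.3 + 159.0 = 229.3 kN/m
FS = 229.3 / 86.9 = 2.639

FS = 2.64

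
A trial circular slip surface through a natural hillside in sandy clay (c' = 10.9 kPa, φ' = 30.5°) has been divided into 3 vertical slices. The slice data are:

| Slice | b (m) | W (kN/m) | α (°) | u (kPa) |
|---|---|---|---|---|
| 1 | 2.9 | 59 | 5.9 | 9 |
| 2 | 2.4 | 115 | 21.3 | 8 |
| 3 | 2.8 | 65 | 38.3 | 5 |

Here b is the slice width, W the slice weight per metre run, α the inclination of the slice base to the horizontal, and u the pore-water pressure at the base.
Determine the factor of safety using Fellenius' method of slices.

FS = 2.14

Ordinary method of slices: FS = Σ[c'·Δl_i + (W_i cosα_i − u_i·Δl_i)·tanφ'] / Σ W_i sinα_i, with Δl_i = b_i / cosα_i.
Slice 1: Δl = 2.9/cos5.9° = 2.915 m; N'_1 = 59·cos5.9° − 9·2.915 = 32.4; c'Δl = 31.78; W sinα = 6.1
Slice 2: Δl = 2.4/cos21.3° = 2.576 m; N'_2 = 115·cos21.3° − 8·2.576 = 86.5; c'Δl = 28.08; W sinα = 41.8
Slice 3: Δl = 2.8/cos38.3° = 3.568 m; N'_3 = 65·cos38.3° − 5·3.568 = 33.2; c'Δl = 38.89; W sinα = 40.3
Σc'Δl = 98.7 kN/m; ΣN' = 152.2 kN/m; ΣW sinα = 88.1 kN/m
Resisting = 98.7 + 152.2·tan30.5° = 98.7 + 89.6 = 188.4 kN/m
FS = 188.4 / 88.1 = 2.138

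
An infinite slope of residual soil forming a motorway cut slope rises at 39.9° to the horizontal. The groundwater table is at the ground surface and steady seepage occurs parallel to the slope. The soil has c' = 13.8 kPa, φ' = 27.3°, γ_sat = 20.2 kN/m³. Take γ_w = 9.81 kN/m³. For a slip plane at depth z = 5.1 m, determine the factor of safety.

FS = 0.59

With seepage parallel to the slope and the water table at the surface, the effective normal stress on the slip plane uses the buoyant unit weight γ' = γ_sat − γ_w while the driving shear stress uses γ_sat:
FS = [c' + γ' z cos²β tanφ'] / [γ_sat z sinβ cosβ]
γ' = 20.2 − 9.81 = 10.39 kN/m³
Numerator = 13.8 + 10.39·5.1·cos²39.9°·tan27.3° = 13.8 + 10.39·5.1·0.5885·0.5161 = 29.896 kPa
Denominator = 20.2·5.1·sin39.9°·cos39.9° = 20.2·5.1·0.6414·0.7672 = 50.696 kPa
FS = 29.896 / 50.696 = 0.590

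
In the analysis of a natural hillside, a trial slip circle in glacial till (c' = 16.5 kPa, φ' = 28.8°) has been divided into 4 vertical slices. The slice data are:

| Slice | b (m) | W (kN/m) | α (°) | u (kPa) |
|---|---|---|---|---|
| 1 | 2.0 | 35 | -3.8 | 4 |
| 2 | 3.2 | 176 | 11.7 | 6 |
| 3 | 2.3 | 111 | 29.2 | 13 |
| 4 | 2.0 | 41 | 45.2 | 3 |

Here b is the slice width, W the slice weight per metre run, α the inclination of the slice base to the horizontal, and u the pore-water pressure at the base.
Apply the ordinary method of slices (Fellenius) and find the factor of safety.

FS = 2.76

Ordinary method of slices: FS = Σ[c'·Δl_i + (W_i cosα_i − u_i·Δl_i)·tanφ'] / Σ W_i sinα_i, with Δl_i = b_i / cosα_i.
Slice 1: Δl = 2.0/cos(-3.8°) = 2.004 m; N'_1 = 35·cos(-3.8°) − 4·2.004 = 26.9; c'Δl = 33.07; W sinα = -2.3
Slice 2: Δl = 3.2/cos11.7° = 3.268 m; N'_2 = 176·cos11.7° − 6·3.268 = 152.7; c'Δl = 53.92; W sinα = 35.7
Slice 3: Δl = 2.3/cos29.2° = 2.635 m; N'_3 = 111·cos29.2° − 13·2.635 = 62.6; c'Δl = 43.47; W sinα = 54.2
Slice 4: Δl = 2.0/cos45.2° = 2.838 m; N'_4 = 41·cos45.2° − 3·2.838 = 20.4; c'Δl = 46.83; W sinα = 29.1
Σc'Δl = 177.3 kN/m; ΣN' = 262.7 kN/m; ΣW sinα = 116.6 kN/m
Resisting = 177.3 + 262.7·tan28.8° = 177.3 + 144.4 = 321.7 kN/m
FS = 321.7 / 116.6 = 2.759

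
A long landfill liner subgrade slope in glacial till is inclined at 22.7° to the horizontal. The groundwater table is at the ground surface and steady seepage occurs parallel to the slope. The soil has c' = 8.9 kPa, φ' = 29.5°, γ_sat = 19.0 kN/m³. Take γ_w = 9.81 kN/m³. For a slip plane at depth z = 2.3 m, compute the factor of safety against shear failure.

With seepage parallel to the slope and the water table at the surface, the effective normal stress on the slip plane uses the buoyant unit weight γ' = γ_sat − γ_w while the driving shear stress uses γ_sat:
FS = [c' + γ' z cos²β tanφ'] / [γ_sat z sinβ cosβ]
γ' = 19.0 − 9.81 = 9.19 kN/m³
Numerator = 8.9 + 9.19·2.3·cos²22.7°·tan29.5° = 8.9 + 9.19·2.3·0.8511·0.5658 = 19.078 kPa
Denominator = 19.0·2.3·sin22.7°·cos22.7° = 19.0·2.3·0.3859·0.9225 = 15.558 kPa
FS = 19.078 / 15.558 = 1.226

FS = 1.23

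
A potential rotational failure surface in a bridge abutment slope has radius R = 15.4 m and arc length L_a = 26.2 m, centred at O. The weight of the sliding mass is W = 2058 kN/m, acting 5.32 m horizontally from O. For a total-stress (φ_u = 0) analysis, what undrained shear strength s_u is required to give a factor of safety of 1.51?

FS = s_u·L_a·R / (W·d), so s_u = FS·W·d / (L_a·R).
s_u = 1.51·2058·5.32 / (26.20·15.4) = 16532.3 / 403.48 = 40.97 kPa

s_u = 41.0 kPa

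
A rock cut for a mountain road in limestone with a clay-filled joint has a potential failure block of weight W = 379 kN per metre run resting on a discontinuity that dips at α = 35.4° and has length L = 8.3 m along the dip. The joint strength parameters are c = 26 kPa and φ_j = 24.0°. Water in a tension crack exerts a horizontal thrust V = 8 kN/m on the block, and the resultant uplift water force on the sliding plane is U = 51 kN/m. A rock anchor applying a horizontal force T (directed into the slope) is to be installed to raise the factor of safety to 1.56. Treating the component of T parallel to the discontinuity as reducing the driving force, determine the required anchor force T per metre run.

T = 16 kN/m

Resolving forces along and normal to the sliding plane, with the horizontal anchor force T adding T·sinα to the effective normal force and T·cosα acting up the plane against the driving force:
FS = [cL + (W cosα − U − V sinα + T sinα) tanφ_j] / [W sinα + V cosα − T cosα]
Without the anchor: N' = 253.3 kN/m, driving T_d = 226.1 kN/m, resisting R = 26·8.3 + 253.3·tan24.0° = 328.6 kN/m, FS = 1.45.
Setting FS = 1.56 and solving for T:
1.56·(226.1 − T cos35.4°) = 328.6 + T sin35.4°·tan24.0°
T·(sin35.4°·tan24.0° + 1.56·cos35.4°) = 1.56·226.1 − 328.6
T·(0.5793·0.4452 + 1.56·0.8151) = 352.7 − 328.6 = 24.1
T·1.5295 = 24.1
T = 15.8 kN/m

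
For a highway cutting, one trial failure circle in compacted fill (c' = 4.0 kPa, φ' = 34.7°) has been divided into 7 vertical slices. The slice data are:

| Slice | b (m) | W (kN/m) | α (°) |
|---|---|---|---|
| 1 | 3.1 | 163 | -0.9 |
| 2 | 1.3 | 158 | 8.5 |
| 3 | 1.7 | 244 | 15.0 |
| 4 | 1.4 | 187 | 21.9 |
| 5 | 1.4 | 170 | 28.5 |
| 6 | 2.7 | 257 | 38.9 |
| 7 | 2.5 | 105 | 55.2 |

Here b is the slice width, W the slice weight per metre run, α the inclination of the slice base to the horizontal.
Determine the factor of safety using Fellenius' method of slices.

Ordinary method of slices: FS = Σ[c'·Δl_i + (W_i cosα_i)·tanφ'] / Σ W_i sinα_i, with Δl_i = b_i / cosα_i.
Slice 1: Δl = 3.1/cos(-0.9°) = 3.100 m; N'_1 = 163·cos(-0.9°) = 163.0; c'Δl = 12.40; W sinα = -2.6
Slice 2: Δl = 1.3/cos8.5° = 1.314 m; N'_2 = 158·cos8.5° = 156.3; c'Δl = 5.26; W sinα = 23.4
Slice 3: Δl = 1.7/cos15.0° = 1.760 m; N'_3 = 244·cos15.0° = 235.7; c'Δl = 7.04; W sinα = 63.2
Slice 4: Δl = 1.4/cos21.9° = 1.509 m; N'_4 = 187·cos21.9° = 173.5; c'Δl = 6.04; W sinα = 69.7
Slice 5: Δl = 1.4/cos28.5° = 1.593 m; N'_5 = 170·cos28.5° = 149.4; c'Δl = 6.37; W sinα = 81.1
Slice 6: Δl = 2.7/cos38.9° = 3.469 m; N'_6 = 257·cos38.9° = 200.0; c'Δl = 13.88; W sinα = 161.4
Slice 7: Δl = 2.5/cos55.2° = 4.380 m; N'_7 = 105·cos55.2° = 59.9; c'Δl = 17.52; W sinα = 86.2
Σc'Δl = 68.5 kN/m; ΣN' = 1137.8 kN/m; ΣW sinα = 482.4 kN/m
Resisting = 68.5 + 1137.8·tan34.7° = 68.5 + 787.8 = 856.3 kN/m
FS = 856.3 / 482.4 = 1.775

FS = 1.78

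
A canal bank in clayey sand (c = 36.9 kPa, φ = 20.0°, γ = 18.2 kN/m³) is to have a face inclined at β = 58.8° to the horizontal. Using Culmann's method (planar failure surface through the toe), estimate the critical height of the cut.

Culmann's analysis gives the critical failure plane at α_cr = (β + φ)/2 = (58.8 + 20.0)/2 = 39.4°, and the critical height
H_c = (4c/γ) · sinβ cosφ / [1 − cos(β − φ)]
    = (4·36.9/18.2) · sin58.8°·cos20.0° / [1 − cos(38.8°)]
    = 8.110 · 0.8554·0.9397 / [1 − 0.7793]
    = 8.110 · 0.8038 / 0.2207
    = 29.54 m

H_c = 29.54 m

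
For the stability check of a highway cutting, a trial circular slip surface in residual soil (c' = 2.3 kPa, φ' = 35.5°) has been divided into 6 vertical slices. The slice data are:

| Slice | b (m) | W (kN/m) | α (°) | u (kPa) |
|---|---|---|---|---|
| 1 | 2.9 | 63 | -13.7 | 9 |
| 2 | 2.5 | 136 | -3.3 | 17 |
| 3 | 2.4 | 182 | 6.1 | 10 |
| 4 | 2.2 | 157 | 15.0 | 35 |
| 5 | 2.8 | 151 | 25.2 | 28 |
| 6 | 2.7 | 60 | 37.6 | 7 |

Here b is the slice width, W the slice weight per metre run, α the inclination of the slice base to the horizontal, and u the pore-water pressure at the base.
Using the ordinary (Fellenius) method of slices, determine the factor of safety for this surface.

Ordinary method of slices: FS = Σ[c'·Δl_i + (W_i cosα_i − u_i·Δl_i)·tanφ'] / Σ W_i sinα_i, with Δl_i = b_i / cosα_i.
Slice 1: Δl = 2.9/cos(-13.7°) = 2.985 m; N'_1 = 63·cos(-13.7°) − 9·2.985 = 34.3; c'Δl = 6.87; W sinα = -14.9
Slice 2: Δl = 2.5/cos(-3.3°) = 2.504 m; N'_2 = 136·cos(-3.3°) − 17·2.504 = 93.2; c'Δl = 5.76; W sinα = -7.8
Slice 3: Δl = 2.4/cos6.1° = 2.414 m; N'_3 = 182·cos6.1° − 10·2.414 = 156.8; c'Δl = 5.55; W sinα = 19.3
Slice 4: Δl = 2.2/cos15.0° = 2.278 m; N'_4 = 157·cos15.0° − 35·2.278 = 71.9; c'Δl = 5.24; W sinα = 40.6
Slice 5: Δl = 2.8/cos25.2° = 3.095 m; N'_5 = 151·cos25.2° − 28·3.095 = 50.0; c'Δl = 7.12; W sinα = 64.3
Slice 6: Δl = 2.7/cos37.6° = 3.408 m; N'_6 = 60·cos37.6° − 7·3.408 = 23.7; c'Δl = 7.84; W sinα = 36.6
Σc'Δl = 38.4 kN/m; ΣN' = 430.0 kN/m; ΣW sinα = 138.1 kN/m
Resisting = 38.4 + 430.0·tan35.5° = 38.4 + 306.7 = 345.1 kN/m
FS = 345.1 / 138.1 = 2.498

FS = 2.50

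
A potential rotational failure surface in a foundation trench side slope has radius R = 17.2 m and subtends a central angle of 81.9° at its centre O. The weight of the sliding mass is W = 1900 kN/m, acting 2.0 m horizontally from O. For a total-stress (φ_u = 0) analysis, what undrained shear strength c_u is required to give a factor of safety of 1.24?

c_u = 11.1 kPa

FS = c_u·L_a·R / (W·d), so c_u = FS·W·d / (L_a·R).
Arc length L_a = R·θ = 17.2·(81.9°·π/180) = 17.2·1.4294 = 24.59 m
c_u = 1.24·1900·2.0 / (24.59·17.2) = 4712.0 / 422.88 = 11.14 kPa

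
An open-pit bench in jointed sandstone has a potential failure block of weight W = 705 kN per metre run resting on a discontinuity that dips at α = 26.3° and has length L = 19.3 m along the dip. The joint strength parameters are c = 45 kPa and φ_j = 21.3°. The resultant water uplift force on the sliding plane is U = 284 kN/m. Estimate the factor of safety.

Resolving the block weight along and normal to the plane and applying the Mohr–Coulomb strength on the joint:
N' = W cosα − U = 705·cos26.3° − 284 = 348.0 kN/m
Driving force T = W sinα = 705·sin26.3° = 312.4 kN/m
Resisting force R = c·L + N'·tanφ_j = 45·19.3 + 348.0·tan21.3° = 868.5 + 135.7 = 1004.2 kN/m
FS = R / T = 1004.2 / 312.4 = 3.215

FS = 3.21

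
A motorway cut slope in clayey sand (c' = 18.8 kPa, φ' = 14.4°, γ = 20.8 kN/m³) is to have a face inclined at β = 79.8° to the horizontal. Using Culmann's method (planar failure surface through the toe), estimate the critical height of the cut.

Culmann's analysis gives the critical failure plane at α_cr = (β + φ')/2 = (79.8 + 14.4)/2 = 47.1°, and the critical height
H_c = (4c'/γ) · sinβ cosφ' / [1 − cos(β − φ')]
    = (4·18.8/20.8) · sin79.8°·cos14.4° / [1 − cos(65.4°)]
    = 3.615 · 0.9842·0.9686 / [1 − 0.4163]
    = 3.615 · 0.9533 / 0.5837
    = 5.90 m

H_c = 5.90 m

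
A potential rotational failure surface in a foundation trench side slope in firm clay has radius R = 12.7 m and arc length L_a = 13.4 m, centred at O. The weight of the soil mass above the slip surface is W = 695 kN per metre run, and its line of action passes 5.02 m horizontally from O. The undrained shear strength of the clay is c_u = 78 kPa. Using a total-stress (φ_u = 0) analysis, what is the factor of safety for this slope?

Taking moments about the centre O, the resisting moment is provided by the undrained shear strength acting along the arc:
M_R = c_u·L_a·R = 78·13.40·12.7 = 13274.0 kN·m/m
M_D = W·d = 695·5.02 = 3488.9 kN·m/m
FS = M_R / M_D = 13274.0 / 3488.9 = 3.805

FS = 3.80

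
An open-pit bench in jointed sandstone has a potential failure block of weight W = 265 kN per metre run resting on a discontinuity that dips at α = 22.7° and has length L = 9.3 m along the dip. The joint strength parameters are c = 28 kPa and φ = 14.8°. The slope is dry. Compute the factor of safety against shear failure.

Resolving the block weight along and normal to the plane and applying the Mohr–Coulomb strength on the joint:
N' = W cosα = 265·cos22.7° = 244.5 kN/m
Driving force T = W sinα = 265·sin22.7° = 102.3 kN/m
Resisting force R = c·L + N'·tanφ = 28·9.3 + 244.5·tan14.8° = 260.4 + 64.6 = 325.0 kN/m
FS = R / T = 325.0 / 102.3 = 3.178

FS = 3.18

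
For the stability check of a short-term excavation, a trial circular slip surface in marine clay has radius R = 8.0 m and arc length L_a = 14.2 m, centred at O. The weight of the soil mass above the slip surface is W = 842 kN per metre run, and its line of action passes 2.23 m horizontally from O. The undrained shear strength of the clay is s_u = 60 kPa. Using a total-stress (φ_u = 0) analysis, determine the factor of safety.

Taking moments about the centre O, the resisting moment is provided by the undrained shear strength acting along the arc:
M_R = s_u·L_a·R = 60·14.20·8.0 = 6816.0 kN·m/m
M_D = W·d = 842·2.23 = 1877.7 kN·m/m
FS = M_R / M_D = 6816.0 / 1877.7 = 3.630

FS = 3.63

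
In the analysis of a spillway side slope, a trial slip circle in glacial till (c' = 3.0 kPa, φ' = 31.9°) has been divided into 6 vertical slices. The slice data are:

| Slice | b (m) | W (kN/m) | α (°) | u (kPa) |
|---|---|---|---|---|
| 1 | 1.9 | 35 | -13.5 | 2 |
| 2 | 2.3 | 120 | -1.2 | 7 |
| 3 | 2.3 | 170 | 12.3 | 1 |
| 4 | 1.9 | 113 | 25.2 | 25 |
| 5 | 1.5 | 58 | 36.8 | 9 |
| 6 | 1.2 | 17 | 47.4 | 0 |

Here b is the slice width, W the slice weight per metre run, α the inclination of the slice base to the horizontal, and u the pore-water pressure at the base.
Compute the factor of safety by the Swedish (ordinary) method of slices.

Ordinary method of slices: FS = Σ[c'·Δl_i + (W_i cosα_i − u_i·Δl_i)·tanφ'] / Σ W_i sinα_i, with Δl_i = b_i / cosα_i.
Slice 1: Δl = 1.9/cos(-13.5°) = 1.954 m; N'_1 = 35·cos(-13.5°) − 2·1.954 = 30.1; c'Δl = 5.86; W sinα = -8.2
Slice 2: Δl = 2.3/cos(-1.2°) = 2.301 m; N'_2 = 120·cos(-1.2°) − 7·2.301 = 103.9; c'Δl = 6.90; W sinα = -2.5
Slice 3: Δl = 2.3/cos12.3° = 2.354 m; N'_3 = 170·cos12.3° − 1·2.354 = 163.7; c'Δl = 7.06; W sinα = 36.2
Slice 4: Δl = 1.9/cos25.2° = 2.100 m; N'_4 = 113·cos25.2° − 25·2.100 = 49.7; c'Δl = 6.30; W sinα = 48.1
Slice 5: Δl = 1.5/cos36.8° = 1.873 m; N'_5 = 58·cos36.8° − 9·1.873 = 29.6; c'Δl = 5.62; W sinα = 34.7
Slice 6: Δl = 1.2/cos47.4° = 1.773 m; N'_6 = 17·cos47.4° − 0·1.773 = 11.5; c'Δl = 5.32; W sinα = 12.5
Σc'Δl = 37.1 kN/m; ΣN' = 388.6 kN/m; ΣW sinα = 120.9 kN/m
Resisting = 37.1 + 388.6·tan31.9° = 37.1 + 241.9 = 278.9 kN/m
FS = 278.9 / 120.9 = 2.307

FS = 2.31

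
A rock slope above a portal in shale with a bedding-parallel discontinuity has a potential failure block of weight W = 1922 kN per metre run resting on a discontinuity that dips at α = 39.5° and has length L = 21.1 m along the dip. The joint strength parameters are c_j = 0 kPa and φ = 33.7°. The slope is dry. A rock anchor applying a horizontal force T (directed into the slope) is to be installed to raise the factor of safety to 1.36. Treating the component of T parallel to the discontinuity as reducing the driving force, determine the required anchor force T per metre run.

T = 457 kN/m

Resolving forces along and normal to the sliding plane, with the horizontal anchor force T adding T·sinα to the effective normal force and T·cosα acting up the plane against the driving force:
FS = [c_jL + (W cosα + T sinα) tanφ] / [W sinα − T cosα]
Without the anchor: N' = 1483.1 kN/m, driving T_d = 1222.5 kN/m, resisting R = 0·21.1 + 1483.1·tan33.7° = 989.1 kN/m, FS = 0.81.
Setting FS = 1.36 and solving for T:
1.36·(1222.5 − T cos39.5°) = 989.1 + T sin39.5°·tan33.7°
T·(sin39.5°·tan33.7° + 1.36·cos39.5°) = 1.36·1222.5 − 989.1
T·(0.6361·0.6669 + 1.36·0.7716) = 1662.7 − 989.1 = 673.6
T·1.4736 = 673.6
T = 457.1 kN/m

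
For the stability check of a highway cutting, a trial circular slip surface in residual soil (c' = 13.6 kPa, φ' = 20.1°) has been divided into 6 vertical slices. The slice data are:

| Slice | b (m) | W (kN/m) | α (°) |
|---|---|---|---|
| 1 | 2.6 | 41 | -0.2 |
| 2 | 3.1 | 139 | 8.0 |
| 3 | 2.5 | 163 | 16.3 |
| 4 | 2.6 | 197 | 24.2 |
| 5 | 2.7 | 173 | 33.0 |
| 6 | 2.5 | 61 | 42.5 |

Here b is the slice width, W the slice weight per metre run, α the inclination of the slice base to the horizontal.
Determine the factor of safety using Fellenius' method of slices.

Ordinary method of slices: FS = Σ[c'·Δl_i + (W_i cosα_i)·tanφ'] / Σ W_i sinα_i, with Δl_i = b_i / cosα_i.
Slice 1: Δl = 2.6/cos(-0.2°) = 2.600 m; N'_1 = 41·cos(-0.2°) = 41.0; c'Δl = 35.36; W sinα = -0.1
Slice 2: Δl = 3.1/cos8.0° = 3.130 m; N'_2 = 139·cos8.0° = 137.6; c'Δl = 42.57; W sinα = 19.3
Slice 3: Δl = 2.5/cos16.3° = 2.605 m; N'_3 = 163·cos16.3° = 156.4; c'Δl = 35.42; W sinα = 45.7
Slice 4: Δl = 2.6/cos24.2° = 2.851 m; N'_4 = 197·cos24.2° = 179.7; c'Δl = 38.77; W sinα = 80.8
Slice 5: Δl = 2.7/cos33.0° = 3.219 m; N'_5 = 173·cos33.0° = 145.1; c'Δl = 43.78; W sinα = 94.2
Slice 6: Δl = 2.5/cos42.5° = 3.391 m; N'_6 = 61·cos42.5° = 45.0; c'Δl = 46.12; W sinα = 41.2
Σc'Δl = 242.0 kN/m; ΣN' = 704.8 kN/m; ΣW sinα = 281.1 kN/m
Resisting = 242.0 + 704.8·tan20.1° = 242.0 + 257.9 = 500.0 kN/m
FS = 500.0 / 281.1 = 1.778

FS = 1.78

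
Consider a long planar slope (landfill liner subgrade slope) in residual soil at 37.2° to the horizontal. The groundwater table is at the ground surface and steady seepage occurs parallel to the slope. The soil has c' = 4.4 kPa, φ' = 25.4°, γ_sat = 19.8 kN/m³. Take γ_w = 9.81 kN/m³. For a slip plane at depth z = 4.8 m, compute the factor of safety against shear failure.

With seepage parallel to the slope and the water table at the surface, the effective normal stress on the slip plane uses the buoyant unit weight γ' = γ_sat − γ_w while the driving shear stress uses γ_sat:
FS = [c' + γ' z cos²β tanφ'] / [γ_sat z sinβ cosβ]
γ' = 19.8 − 9.81 = 9.99 kN/m³
Numerator = 4.4 + 9.99·4.8·cos²37.2°·tan25.4° = 4.4 + 9.99·4.8·0.6345·0.4748 = 18.846 kPa
Denominator = 19.8·4.8·sin37.2°·cos37.2° = 19.8·4.8·0.6046·0.7965 = 45.769 kPa
FS = 18.846 / 45.769 = 0.412

FS = 0.41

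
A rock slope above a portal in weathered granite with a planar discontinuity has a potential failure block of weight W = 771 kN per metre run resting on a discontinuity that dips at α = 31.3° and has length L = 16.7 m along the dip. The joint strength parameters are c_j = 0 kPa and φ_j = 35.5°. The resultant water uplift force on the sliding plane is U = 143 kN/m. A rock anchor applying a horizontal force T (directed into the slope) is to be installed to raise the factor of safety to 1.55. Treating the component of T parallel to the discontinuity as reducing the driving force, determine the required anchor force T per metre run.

Resolving forces along and normal to the sliding plane, with the horizontal anchor force T adding T·sinα to the effective normal force and T·cosα acting up the plane against the driving force:
FS = [c_jL + (W cosα − U + T sinα) tanφ_j] / [W sinα − T cosα]
Without the anchor: N' = 515.8 kN/m, driving T_d = 400.5 kN/m, resisting R = 0·16.7 + 515.8·tan35.5° = 367.9 kN/m, FS = 0.92.
Setting FS = 1.55 and solving for T:
1.55·(400.5 − T cos31.3°) = 367.9 + T sin31.3°·tan35.5°
T·(sin31.3°·tan35.5° + 1.55·cos31.3°) = 1.55·400.5 − 367.9
T·(0.5195·0.7133 + 1.55·0.8545) = 620.9 − 367.9 = 252.9
T·1.6950 = 252.9
T = 149.2 kN/m

T = 149 kN/m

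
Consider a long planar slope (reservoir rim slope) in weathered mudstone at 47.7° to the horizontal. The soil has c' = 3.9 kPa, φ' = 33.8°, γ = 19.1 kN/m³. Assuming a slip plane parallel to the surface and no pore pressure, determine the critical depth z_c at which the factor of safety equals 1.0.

z_c = 1.05 m

Setting FS = 1.00 in FS = [c' + γz cos²β tanφ'] / [γz sinβ cosβ] and solving for z:
z = c' / [γ cosβ (FS·sinβ − cosβ·tanφ')]
  = 3.9 / [19.1·cos47.7°·(1.00·sin47.7° − cos47.7°·tan33.8°)]
  = 3.9 / [19.1·0.6730·(1.00·0.7396 − 0.6730·0.6694)]
  = 3.9 / 3.7161 = 1.049 m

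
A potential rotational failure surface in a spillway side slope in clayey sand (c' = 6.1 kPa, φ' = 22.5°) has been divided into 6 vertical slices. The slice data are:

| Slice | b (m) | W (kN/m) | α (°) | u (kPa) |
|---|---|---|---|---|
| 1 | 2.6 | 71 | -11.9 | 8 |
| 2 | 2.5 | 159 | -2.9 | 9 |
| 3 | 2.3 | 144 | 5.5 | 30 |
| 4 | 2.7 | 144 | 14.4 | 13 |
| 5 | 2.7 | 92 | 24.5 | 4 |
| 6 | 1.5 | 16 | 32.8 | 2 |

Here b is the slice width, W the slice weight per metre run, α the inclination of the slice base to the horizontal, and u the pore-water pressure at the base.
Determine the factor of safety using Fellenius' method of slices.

FS = 3.73

Ordinary method of slices: FS = Σ[c'·Δl_i + (W_i cosα_i − u_i·Δl_i)·tanφ'] / Σ W_i sinα_i, with Δl_i = b_i / cosα_i.
Slice 1: Δl = 2.6/cos(-11.9°) = 2.657 m; N'_1 = 71·cos(-11.9°) − 8·2.657 = 48.2; c'Δl = 16.21; W sinα = -14.6
Slice 2: Δl = 2.5/cos(-2.9°) = 2.503 m; N'_2 = 159·cos(-2.9°) − 9·2.503 = 136.3; c'Δl = 15.27; W sinα = -8.0
Slice 3: Δl = 2.3/cos5.5° = 2.311 m; N'_3 = 144·cos5.5° − 30·2.311 = 74.0; c'Δl = 14.09; W sinα = 13.8
Slice 4: Δl = 2.7/cos14.4° = 2.788 m; N'_4 = 144·cos14.4° − 13·2.788 = 103.2; c'Δl = 17.00; W sinα = 35.8
Slice 5: Δl = 2.7/cos24.5° = 2.967 m; N'_5 = 92·cos24.5° − 4·2.967 = 71.8; c'Δl = 18.10; W sinα = 38.2
Slice 6: Δl = 1.5/cos32.8° = 1.785 m; N'_6 = 16·cos32.8° − 2·1.785 = 9.9; c'Δl = 10.89; W sinα = 8.7
Σc'Δl = 91.6 kN/m; ΣN' = 443.5 kN/m; ΣW sinα = 73.7 kN/m
Resisting = 91.6 + 443.5·tan22.5° = 91.6 + 183.7 = 275.3 kN/m
FS = 275.3 / 73.7 = 3.732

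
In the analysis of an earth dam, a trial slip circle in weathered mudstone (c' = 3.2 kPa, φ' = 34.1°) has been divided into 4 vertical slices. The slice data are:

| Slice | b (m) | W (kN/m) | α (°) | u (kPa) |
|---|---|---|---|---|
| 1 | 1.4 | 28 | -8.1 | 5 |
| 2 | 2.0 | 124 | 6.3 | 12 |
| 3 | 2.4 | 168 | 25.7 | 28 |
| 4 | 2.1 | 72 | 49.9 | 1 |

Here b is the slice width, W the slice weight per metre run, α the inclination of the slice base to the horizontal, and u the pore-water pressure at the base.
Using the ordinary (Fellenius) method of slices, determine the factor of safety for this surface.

Ordinary method of slices: FS = Σ[c'·Δl_i + (W_i cosα_i − u_i·Δl_i)·tanφ'] / Σ W_i sinα_i, with Δl_i = b_i / cosα_i.
Slice 1: Δl = 1.4/cos(-8.1°) = 1.414 m; N'_1 = 28·cos(-8.1°) − 5·1.414 = 20.7; c'Δl = 4.53; W sinα = -3.9
Slice 2: Δl = 2.0/cos6.3° = 2.012 m; N'_2 = 124·cos6.3° − 12·2.012 = 99.1; c'Δl = 6.44; W sinα = 13.6
Slice 3: Δl = 2.4/cos25.7° = 2.663 m; N'_3 = 168·cos25.7° − 28·2.663 = 76.8; c'Δl = 8.52; W sinα = 72.9
Slice 4: Δl = 2.1/cos49.9° = 3.260 m; N'_4 = 72·cos49.9° − 1·3.260 = 43.1; c'Δl = 10.43; W sinα = 55.1
Σc'Δl = 29.9 kN/m; ΣN' = 239.7 kN/m; ΣW sinα = 137.6 kN/m
Resisting = 29.9 + 239.7·tan34.1° = 29.9 + 162.3 = 192.2 kN/m
FS = 192.2 / 137.6 = 1.397

FS = 1.40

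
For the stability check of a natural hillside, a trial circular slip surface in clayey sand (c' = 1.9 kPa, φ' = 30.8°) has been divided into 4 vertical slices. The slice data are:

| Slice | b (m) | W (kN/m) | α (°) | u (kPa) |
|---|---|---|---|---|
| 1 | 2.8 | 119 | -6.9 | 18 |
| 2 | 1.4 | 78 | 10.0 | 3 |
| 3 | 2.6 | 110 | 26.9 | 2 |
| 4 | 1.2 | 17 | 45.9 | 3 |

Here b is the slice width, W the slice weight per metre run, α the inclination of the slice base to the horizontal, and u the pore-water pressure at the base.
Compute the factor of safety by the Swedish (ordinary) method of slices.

FS = 2.60

Ordinary method of slices: FS = Σ[c'·Δl_i + (W_i cosα_i − u_i·Δl_i)·tanφ'] / Σ W_i sinα_i, with Δl_i = b_i / cosα_i.
Slice 1: Δl = 2.8/cos(-6.9°) = 2.820 m; N'_1 = 119·cos(-6.9°) − 18·2.820 = 67.4; c'Δl = 5.36; W sinα = -14.3
Slice 2: Δl = 1.4/cos10.0° = 1.422 m; N'_2 = 78·cos10.0° − 3·1.422 = 72.6; c'Δl = 2.70; W sinα = 13.5
Slice 3: Δl = 2.6/cos26.9° = 2.915 m; N'_3 = 110·cos26.9° − 2·2.915 = 92.3; c'Δl = 5.54; W sinα = 49.8
Slice 4: Δl = 1.2/cos45.9° = 1.724 m; N'_4 = 17·cos45.9° − 3·1.724 = 6.7; c'Δl = 3.28; W sinα = 12.2
Σc'Δl = 16.9 kN/m; ΣN' = 238.8 kN/m; ΣW sinα = 61.2 kN/m
Resisting = 16.9 + 238.8·tan30.8° = 16.9 + 142.4 = 159.3 kN/m
FS = 159.3 / 61.2 = 2.601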